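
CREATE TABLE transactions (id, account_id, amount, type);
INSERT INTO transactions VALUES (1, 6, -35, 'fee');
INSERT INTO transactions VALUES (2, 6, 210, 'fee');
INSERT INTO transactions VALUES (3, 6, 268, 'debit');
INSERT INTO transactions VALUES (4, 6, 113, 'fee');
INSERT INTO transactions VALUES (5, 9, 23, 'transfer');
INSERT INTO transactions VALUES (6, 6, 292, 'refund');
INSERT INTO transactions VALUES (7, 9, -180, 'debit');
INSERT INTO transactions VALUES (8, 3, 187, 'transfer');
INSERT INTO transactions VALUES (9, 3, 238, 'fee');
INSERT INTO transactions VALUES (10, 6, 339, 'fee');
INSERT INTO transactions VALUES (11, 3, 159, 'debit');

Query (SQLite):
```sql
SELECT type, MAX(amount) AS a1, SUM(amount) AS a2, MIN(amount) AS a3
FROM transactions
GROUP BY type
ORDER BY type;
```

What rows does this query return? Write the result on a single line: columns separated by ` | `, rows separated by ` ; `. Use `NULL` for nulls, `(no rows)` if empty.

debit | 268 | 247 | -180 ; fee | 339 | 865 | -35 ; refund | 292 | 292 | 292 ; transfer | 187 | 210 | 23

Group transactions by type.
Per group compute: MAX(amount), SUM(amount), MIN(amount).
  debit: ids {3, 7, 11} → MAX(amount)=268, SUM(amount)=247, MIN(amount)=-180
  fee: ids {1, 2, 4, 9, 10} → MAX(amount)=339, SUM(amount)=865, MIN(amount)=-35
  refund: ids {6} → MAX(amount)=292, SUM(amount)=292, MIN(amount)=292
  transfer: ids {5, 8} → MAX(amount)=187, SUM(amount)=210, MIN(amount)=23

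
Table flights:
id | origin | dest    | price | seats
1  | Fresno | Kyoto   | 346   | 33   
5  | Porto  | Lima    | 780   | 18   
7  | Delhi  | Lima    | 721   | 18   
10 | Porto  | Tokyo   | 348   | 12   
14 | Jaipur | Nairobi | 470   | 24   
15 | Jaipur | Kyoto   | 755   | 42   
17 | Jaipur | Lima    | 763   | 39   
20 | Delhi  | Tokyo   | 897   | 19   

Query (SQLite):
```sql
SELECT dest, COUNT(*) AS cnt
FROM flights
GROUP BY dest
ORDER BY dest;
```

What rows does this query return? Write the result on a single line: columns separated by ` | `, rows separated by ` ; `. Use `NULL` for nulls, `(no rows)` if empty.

Partition flights by dest; compute COUNT(*) within each group.
  Kyoto: ids {1, 15} → COUNT(*)=2
  Lima: ids {5, 7, 17} → COUNT(*)=3
  Nairobi: ids {14} → COUNT(*)=1
  Tokyo: ids {10, 20} → COUNT(*)=2

Kyoto | 2 ; Lima | 3 ; Nairobi | 1 ; Tokyo | 2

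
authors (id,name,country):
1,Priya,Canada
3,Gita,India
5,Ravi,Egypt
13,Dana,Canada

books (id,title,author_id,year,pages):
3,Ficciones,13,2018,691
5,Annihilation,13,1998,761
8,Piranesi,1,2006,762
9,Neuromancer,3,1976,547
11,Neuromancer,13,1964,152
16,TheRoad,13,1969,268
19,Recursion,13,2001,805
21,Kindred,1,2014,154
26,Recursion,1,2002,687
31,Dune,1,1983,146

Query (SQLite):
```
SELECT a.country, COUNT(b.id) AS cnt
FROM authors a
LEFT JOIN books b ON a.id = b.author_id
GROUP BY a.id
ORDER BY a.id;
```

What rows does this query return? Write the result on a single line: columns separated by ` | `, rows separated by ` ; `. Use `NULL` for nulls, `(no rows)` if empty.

LEFT JOIN keeps every authors row; unmatched ones get NULL for books columns.
Group by authors.id and compute COUNT(b.id). COUNT(col) of an all-NULL group is 0.
  1: ids {8, 21, 26, 31} → COUNT(b.id)=4
  3: ids {9} → COUNT(b.id)=1
  5: ids {—} → COUNT(b.id)=0
  13: ids {3, 5, 11, 16, 19} → COUNT(b.id)=5

Canada | 4 ; India | 1 ; Egypt | 0 ; Canada | 5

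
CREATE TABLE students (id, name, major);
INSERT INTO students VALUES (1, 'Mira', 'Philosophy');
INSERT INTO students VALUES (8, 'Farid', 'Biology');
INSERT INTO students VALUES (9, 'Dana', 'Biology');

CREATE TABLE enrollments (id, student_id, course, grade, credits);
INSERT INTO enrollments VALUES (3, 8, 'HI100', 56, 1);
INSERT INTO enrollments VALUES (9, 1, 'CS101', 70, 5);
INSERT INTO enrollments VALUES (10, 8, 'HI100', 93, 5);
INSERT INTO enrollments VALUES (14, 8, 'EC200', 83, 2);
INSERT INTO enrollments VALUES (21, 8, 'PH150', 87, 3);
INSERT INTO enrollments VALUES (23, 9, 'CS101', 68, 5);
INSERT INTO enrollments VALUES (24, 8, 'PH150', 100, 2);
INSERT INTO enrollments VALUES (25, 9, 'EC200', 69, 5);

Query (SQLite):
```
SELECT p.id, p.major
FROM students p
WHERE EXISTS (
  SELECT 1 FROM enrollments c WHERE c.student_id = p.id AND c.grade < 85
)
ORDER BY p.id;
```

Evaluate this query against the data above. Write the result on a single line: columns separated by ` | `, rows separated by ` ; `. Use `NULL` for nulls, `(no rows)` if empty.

1 | Philosophy ; 8 | Biology ; 9 | Biology

For each students row, check whether any enrollments with matching student_id has grade < 85.
Keep rows where that is true.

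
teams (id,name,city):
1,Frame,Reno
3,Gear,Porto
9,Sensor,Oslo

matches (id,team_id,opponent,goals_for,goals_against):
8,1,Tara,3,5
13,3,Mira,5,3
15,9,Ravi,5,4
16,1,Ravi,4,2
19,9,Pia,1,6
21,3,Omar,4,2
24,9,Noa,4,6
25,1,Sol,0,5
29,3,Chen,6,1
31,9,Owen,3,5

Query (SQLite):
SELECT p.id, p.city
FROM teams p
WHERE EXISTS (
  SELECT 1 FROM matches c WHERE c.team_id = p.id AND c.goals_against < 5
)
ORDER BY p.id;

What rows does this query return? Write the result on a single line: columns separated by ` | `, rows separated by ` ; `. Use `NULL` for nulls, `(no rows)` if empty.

For each teams row, check whether any matches with matching team_id has goals_against < 5.
Keep rows where that is true.

1 | Reno ; 3 | Porto ; 9 | Oslo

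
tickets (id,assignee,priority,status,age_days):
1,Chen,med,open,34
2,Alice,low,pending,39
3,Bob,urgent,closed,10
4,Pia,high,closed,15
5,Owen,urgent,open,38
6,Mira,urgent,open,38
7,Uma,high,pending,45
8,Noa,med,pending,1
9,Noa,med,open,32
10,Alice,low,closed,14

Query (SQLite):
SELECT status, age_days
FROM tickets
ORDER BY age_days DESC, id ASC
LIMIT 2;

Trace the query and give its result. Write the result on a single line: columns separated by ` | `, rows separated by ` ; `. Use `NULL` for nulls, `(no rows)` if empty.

pending | 45 ; pending | 39

Sort by age_days desc, tiebreak id asc: (45, id=7), (39, id=2), (38, id=5), (38, id=6), (34, id=1) …. Take first 2.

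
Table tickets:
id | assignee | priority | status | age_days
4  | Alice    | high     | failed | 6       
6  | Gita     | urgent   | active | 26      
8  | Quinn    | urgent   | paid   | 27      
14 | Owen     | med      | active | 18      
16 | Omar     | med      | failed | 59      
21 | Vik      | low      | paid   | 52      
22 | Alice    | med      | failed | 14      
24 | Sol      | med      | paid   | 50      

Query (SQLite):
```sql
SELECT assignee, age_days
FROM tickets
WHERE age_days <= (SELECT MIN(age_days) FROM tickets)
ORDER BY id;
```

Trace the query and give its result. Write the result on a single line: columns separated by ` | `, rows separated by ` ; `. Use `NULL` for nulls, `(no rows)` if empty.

Scalar subquery: MIN(age_days) over all tickets rows = 6.
Keep rows where age_days <= that value.

Alice | 6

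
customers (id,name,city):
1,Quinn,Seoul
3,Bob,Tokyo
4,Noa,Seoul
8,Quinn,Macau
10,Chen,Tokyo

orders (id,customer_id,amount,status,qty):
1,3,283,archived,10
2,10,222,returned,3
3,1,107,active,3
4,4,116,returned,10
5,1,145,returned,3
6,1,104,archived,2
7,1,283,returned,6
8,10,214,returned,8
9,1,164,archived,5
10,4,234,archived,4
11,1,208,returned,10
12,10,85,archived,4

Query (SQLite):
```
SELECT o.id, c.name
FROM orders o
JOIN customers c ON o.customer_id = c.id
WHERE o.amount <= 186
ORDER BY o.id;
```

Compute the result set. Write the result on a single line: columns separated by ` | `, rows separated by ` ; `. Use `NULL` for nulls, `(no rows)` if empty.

3 | Quinn ; 4 | Noa ; 5 | Quinn ; 6 | Quinn ; 9 | Quinn ; 12 | Chen

Each orders row matches the customers row where customer_id = customers.id.
Then keep rows with o.amount <= 186.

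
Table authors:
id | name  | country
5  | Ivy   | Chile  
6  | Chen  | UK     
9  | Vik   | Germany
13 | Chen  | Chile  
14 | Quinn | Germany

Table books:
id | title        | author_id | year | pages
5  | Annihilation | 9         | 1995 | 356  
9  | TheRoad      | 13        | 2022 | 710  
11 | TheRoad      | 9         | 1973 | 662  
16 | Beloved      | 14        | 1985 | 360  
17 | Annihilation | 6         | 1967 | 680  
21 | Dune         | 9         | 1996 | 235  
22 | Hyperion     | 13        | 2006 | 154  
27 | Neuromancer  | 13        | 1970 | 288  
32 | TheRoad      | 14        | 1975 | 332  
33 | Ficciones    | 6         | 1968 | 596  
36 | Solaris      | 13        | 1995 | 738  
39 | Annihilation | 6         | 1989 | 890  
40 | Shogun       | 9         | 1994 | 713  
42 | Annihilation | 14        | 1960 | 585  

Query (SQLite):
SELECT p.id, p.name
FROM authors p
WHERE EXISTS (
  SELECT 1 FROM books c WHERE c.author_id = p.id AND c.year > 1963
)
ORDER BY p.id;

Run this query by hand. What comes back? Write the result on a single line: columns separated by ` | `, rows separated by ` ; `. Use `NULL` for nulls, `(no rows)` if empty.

For each authors row, check whether any books with matching author_id has year > 1963.
Keep rows where that is true.

6 | Chen ; 9 | Vik ; 13 | Chen ; 14 | Quinn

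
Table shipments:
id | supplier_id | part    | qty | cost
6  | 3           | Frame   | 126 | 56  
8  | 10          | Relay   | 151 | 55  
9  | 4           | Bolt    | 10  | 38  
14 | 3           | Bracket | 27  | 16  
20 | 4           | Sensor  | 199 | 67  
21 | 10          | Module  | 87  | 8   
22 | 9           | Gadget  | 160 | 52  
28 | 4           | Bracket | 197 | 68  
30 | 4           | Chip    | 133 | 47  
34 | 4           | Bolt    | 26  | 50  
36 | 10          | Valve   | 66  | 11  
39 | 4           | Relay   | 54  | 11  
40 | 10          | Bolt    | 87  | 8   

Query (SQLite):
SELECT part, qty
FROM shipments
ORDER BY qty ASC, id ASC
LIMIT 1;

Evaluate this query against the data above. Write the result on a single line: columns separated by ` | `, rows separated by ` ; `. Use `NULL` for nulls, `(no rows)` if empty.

Sort by qty asc, tiebreak id asc: (10, id=9), (26, id=34), (27, id=14), (54, id=39) …. Take first 1.

Bolt | 10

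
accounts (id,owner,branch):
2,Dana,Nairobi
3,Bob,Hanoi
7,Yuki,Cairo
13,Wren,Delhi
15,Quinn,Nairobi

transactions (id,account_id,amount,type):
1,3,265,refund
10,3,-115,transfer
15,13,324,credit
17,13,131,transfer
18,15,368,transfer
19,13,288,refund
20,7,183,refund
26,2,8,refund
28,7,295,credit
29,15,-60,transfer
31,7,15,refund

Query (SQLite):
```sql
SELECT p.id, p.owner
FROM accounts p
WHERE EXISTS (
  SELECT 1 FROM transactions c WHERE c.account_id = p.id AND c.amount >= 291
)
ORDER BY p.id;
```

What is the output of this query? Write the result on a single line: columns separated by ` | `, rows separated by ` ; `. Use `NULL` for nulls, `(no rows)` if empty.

7 | Yuki ; 13 | Wren ; 15 | Quinn

For each accounts row, check whether any transactions with matching account_id has amount >= 291.
Keep rows where that is true.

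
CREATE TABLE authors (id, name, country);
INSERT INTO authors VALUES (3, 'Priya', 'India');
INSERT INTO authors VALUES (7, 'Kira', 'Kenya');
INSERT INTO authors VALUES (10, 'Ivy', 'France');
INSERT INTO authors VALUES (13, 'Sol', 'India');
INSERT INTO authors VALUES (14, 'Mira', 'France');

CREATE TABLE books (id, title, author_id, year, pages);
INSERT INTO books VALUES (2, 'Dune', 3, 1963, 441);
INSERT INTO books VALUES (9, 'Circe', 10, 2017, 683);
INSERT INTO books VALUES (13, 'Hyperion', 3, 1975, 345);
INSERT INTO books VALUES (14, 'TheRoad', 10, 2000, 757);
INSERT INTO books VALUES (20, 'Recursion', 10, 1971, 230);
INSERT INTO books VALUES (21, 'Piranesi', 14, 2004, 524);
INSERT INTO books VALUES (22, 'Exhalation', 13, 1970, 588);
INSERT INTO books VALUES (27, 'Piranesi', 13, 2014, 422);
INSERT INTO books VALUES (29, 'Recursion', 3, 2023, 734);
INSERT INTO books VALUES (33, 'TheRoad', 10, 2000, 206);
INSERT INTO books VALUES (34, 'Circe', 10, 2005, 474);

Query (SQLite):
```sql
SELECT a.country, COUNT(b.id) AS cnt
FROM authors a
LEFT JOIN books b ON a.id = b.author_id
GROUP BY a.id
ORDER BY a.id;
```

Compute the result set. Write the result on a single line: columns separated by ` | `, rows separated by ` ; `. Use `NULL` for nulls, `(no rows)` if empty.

India | 3 ; Kenya | 0 ; France | 5 ; India | 2 ; France | 1

LEFT JOIN keeps every authors row; unmatched ones get NULL for books columns.
Group by authors.id and compute COUNT(b.id). COUNT(col) of an all-NULL group is 0.
  3: ids {2, 13, 29} → COUNT(b.id)=3
  7: ids {—} → COUNT(b.id)=0
  10: ids {9, 14, 20, 33, 34} → COUNT(b.id)=5
  13: ids {22, 27} → COUNT(b.id)=2
  14: ids {21} → COUNT(b.id)=1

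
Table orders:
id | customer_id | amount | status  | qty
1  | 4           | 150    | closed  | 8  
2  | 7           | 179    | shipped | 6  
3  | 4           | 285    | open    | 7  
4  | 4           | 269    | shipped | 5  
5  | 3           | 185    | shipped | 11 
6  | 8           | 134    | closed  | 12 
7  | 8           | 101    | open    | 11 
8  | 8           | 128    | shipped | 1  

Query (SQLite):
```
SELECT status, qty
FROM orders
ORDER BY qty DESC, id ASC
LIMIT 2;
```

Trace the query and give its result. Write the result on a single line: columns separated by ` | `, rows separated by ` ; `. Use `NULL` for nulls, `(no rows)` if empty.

closed | 12 ; shipped | 11

Sort by qty desc, tiebreak id asc: (12, id=6), (11, id=5), (11, id=7), (8, id=1), (7, id=3) …. Take first 2.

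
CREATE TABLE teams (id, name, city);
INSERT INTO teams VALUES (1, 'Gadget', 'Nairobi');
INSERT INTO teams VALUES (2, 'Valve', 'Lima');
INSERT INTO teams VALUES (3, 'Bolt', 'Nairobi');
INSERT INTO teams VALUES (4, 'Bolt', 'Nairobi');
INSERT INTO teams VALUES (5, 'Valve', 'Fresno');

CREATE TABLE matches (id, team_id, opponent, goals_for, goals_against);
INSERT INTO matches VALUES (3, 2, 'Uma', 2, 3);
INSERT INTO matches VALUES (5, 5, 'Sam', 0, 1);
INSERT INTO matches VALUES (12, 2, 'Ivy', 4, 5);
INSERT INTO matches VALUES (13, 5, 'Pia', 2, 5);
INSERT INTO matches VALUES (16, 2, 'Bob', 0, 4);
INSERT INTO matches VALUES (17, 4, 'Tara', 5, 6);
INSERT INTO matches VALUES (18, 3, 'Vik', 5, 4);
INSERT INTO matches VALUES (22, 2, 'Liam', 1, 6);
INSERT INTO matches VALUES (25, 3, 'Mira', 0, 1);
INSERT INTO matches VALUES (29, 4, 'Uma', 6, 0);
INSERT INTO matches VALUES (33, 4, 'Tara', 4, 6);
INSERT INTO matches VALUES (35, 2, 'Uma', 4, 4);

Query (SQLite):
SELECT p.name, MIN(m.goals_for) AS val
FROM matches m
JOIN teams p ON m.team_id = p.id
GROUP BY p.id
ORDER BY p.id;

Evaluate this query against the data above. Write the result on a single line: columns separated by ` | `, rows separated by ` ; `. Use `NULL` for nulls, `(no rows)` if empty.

Join each matches row to its teams via team_id.
Group joined rows by teams.id; compute MIN(m.goals_for) per group.
  2: ids {3, 12, 16, 22, 35} → MIN(m.goals_for)=0
  3: ids {18, 25} → MIN(m.goals_for)=0
  4: ids {17, 29, 33} → MIN(m.goals_for)=4
  5: ids {5, 13} → MIN(m.goals_for)=0

Valve | 0 ; Bolt | 0 ; Bolt | 4 ; Valve | 0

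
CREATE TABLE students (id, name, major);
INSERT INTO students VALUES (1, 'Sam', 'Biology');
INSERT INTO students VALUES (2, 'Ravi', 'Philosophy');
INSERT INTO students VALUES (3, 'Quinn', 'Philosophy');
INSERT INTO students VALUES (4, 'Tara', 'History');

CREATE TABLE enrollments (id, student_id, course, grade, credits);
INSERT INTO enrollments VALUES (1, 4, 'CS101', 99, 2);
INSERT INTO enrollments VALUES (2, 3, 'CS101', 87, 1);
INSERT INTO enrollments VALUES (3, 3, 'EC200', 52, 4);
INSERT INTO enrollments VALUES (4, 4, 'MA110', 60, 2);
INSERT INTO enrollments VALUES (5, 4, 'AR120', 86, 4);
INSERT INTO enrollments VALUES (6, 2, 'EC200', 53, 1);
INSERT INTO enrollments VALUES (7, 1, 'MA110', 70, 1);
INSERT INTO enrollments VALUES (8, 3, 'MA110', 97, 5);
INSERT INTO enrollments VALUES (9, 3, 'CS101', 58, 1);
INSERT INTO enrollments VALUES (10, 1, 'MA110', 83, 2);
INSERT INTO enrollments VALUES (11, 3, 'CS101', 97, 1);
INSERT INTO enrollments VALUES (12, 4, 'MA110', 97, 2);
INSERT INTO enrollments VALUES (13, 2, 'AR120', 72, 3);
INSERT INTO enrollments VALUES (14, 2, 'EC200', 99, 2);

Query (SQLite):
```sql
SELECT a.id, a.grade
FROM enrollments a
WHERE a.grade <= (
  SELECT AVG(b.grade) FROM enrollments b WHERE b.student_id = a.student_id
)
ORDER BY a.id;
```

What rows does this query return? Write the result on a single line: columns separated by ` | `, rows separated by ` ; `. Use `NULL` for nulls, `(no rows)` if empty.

3 | 52 ; 4 | 60 ; 6 | 53 ; 7 | 70 ; 9 | 58 ; 13 | 72

For each enrollments row a, compute AVG(grade) over rows sharing a.student_id.
Keep row a if a.grade <= that per-group AVG.
  student_id=1: AVG(grade) = 76.5
  student_id=2: AVG(grade) = 74.666667
  student_id=3: AVG(grade) = 78.2
  student_id=4: AVG(grade) = 85.5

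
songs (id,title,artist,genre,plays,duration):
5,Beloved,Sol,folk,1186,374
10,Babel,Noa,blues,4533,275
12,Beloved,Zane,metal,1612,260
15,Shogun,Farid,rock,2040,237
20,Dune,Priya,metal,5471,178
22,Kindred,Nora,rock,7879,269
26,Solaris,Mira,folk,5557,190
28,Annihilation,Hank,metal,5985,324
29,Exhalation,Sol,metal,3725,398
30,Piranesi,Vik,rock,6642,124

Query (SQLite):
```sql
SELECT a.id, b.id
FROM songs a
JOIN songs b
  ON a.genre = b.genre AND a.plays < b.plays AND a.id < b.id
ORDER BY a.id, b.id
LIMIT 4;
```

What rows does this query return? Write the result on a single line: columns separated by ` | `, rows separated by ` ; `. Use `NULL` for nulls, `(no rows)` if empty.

5 | 26 ; 12 | 20 ; 12 | 28 ; 12 | 29

Pairs (a,b) with same genre, a.plays < b.plays, a.id < b.id.
genre groups: blues:{10} folk:{5,26} metal:{12,20,28,29} rock:{15,22,30}
Ordered by (a.id, b.id); first 4.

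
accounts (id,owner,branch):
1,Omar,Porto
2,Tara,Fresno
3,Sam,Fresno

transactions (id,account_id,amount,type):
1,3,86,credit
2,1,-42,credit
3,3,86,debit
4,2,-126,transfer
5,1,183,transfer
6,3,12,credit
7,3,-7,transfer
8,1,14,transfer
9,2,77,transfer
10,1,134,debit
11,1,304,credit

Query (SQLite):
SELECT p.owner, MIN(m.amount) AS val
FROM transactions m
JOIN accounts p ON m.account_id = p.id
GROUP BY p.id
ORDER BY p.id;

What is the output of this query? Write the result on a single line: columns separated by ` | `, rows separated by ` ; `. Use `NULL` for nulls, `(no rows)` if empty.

Omar | -42 ; Tara | -126 ; Sam | -7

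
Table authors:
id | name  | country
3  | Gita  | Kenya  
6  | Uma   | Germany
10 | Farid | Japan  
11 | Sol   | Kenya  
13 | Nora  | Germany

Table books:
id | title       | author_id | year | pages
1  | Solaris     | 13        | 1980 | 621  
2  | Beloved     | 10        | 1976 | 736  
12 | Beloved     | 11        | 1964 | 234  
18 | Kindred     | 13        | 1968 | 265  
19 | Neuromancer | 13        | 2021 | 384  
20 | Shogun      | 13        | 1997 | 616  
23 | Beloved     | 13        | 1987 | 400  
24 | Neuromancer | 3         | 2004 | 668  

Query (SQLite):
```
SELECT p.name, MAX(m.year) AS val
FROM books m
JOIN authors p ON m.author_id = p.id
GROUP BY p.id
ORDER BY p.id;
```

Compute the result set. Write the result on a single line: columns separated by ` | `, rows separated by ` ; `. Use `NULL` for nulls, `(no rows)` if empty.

Join each books row to its authors via author_id.
Group joined rows by authors.id; compute MAX(m.year) per group.
  3: ids {24} → MAX(m.year)=2004
  10: ids {2} → MAX(m.year)=1976
  11: ids {12} → MAX(m.year)=1964
  13: ids {1, 18, 19, 20, 23} → MAX(m.year)=2021

Gita | 2004 ; Farid | 1976 ; Sol | 1964 ; Nora | 2021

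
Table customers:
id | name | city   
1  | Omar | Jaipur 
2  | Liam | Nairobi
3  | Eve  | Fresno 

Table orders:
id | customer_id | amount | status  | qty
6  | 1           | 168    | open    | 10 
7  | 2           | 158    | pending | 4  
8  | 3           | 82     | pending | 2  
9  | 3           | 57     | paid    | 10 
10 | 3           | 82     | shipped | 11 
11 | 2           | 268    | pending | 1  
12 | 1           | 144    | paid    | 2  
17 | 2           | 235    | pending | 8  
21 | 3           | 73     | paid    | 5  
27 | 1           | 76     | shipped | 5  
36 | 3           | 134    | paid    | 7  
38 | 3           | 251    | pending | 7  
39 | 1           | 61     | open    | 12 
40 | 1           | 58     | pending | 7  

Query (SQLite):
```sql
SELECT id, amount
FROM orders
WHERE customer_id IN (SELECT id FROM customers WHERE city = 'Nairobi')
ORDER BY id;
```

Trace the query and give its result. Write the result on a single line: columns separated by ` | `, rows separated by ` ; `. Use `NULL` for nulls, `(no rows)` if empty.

7 | 158 ; 11 | 268 ; 17 | 235

Inner query: customers.id where city = 'Nairobi'.
Outer: keep orders rows whose customer_id is in that set.
Inner query → {2}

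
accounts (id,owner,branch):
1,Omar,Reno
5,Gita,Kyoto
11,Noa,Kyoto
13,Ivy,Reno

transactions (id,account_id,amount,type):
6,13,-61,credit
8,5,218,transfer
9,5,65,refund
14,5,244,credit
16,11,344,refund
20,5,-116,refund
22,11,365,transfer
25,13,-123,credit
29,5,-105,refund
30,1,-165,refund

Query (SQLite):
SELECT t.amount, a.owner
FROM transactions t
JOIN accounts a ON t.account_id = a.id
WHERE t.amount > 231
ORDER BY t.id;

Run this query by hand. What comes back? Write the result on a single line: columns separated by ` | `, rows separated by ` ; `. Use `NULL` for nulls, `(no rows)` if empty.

244 | Gita ; 344 | Noa ; 365 | Noa

Each transactions row matches the accounts row where account_id = accounts.id.
Then keep rows with t.amount > 231.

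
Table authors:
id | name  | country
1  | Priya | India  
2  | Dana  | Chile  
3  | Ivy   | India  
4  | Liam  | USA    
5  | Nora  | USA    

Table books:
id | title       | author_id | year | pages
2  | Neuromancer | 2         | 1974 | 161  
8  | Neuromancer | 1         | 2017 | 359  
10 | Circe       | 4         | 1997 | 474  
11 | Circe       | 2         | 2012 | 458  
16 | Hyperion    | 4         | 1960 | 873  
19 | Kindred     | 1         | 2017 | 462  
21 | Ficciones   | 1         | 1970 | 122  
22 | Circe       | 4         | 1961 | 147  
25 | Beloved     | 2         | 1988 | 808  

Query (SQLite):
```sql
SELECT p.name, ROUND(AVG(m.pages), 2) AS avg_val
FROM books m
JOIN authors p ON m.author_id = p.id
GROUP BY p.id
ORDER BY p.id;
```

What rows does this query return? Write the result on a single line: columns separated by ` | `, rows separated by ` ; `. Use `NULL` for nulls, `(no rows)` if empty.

Priya | 314.33 ; Dana | 475.67 ; Liam | 498

Join each books row to its authors via author_id.
Group joined rows by authors.id; compute ROUND(AVG(m.pages), 2) per group.
  1: ids {8, 19, 21} → ROUND(AVG(m.pages), 2)=314.33
  2: ids {2, 11, 25} → ROUND(AVG(m.pages), 2)=475.67
  4: ids {10, 16, 22} → ROUND(AVG(m.pages), 2)=498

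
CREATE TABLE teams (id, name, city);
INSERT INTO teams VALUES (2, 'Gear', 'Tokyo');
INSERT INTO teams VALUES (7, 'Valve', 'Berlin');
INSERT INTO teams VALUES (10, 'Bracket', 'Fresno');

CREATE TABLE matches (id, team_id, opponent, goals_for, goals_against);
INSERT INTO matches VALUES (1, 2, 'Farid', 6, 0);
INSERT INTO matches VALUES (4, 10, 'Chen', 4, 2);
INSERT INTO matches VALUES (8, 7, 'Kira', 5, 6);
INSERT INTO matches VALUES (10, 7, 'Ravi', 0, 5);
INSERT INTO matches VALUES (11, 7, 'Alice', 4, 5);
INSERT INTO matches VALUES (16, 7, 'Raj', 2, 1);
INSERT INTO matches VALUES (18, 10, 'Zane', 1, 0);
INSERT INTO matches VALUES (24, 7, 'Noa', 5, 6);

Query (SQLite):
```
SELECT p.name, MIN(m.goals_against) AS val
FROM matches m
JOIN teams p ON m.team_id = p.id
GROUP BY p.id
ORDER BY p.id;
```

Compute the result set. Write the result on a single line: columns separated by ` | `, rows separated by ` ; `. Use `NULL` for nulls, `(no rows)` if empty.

Gear | 0 ; Valve | 1 ; Bracket | 0

Join each matches row to its teams via team_id.
Group joined rows by teams.id; compute MIN(m.goals_against) per group.
  2: ids {1} → MIN(m.goals_against)=0
  7: ids {8, 10, 11, 16, 24} → MIN(m.goals_against)=1
  10: ids {4, 18} → MIN(m.goals_against)=0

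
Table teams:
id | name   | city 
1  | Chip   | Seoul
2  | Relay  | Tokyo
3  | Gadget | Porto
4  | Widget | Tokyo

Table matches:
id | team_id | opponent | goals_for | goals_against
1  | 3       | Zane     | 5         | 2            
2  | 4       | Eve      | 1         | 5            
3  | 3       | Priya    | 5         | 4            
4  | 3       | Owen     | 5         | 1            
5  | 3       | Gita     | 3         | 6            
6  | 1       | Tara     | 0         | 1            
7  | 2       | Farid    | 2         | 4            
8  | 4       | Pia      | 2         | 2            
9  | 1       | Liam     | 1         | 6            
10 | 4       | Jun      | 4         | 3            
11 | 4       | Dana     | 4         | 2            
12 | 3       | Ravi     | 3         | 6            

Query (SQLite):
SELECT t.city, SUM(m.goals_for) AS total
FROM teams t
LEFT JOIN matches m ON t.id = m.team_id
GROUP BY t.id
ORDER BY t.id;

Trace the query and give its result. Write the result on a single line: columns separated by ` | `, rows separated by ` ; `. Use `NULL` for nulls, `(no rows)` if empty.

Seoul | 1 ; Tokyo | 2 ; Porto | 21 ; Tokyo | 11

LEFT JOIN keeps every teams row; unmatched ones get NULL for matches columns.
Group by teams.id and compute SUM(m.goals_for). SUM over an all-NULL group is NULL.
  1: ids {6, 9} → SUM(m.goals_for)=1
  2: ids {7} → SUM(m.goals_for)=2
  3: ids {1, 3, 4, 5, 12} → SUM(m.goals_for)=21
  4: ids {2, 8, 10, 11} → SUM(m.goals_for)=11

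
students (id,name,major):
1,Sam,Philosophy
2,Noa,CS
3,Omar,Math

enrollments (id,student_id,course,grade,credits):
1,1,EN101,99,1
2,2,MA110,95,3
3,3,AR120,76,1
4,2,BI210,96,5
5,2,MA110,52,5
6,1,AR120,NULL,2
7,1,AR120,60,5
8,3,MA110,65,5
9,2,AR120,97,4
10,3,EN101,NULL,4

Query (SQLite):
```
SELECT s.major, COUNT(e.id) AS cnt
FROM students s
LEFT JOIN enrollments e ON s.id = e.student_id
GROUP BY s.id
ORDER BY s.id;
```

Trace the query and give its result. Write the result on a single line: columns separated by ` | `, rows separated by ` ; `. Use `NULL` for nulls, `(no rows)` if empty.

Philosophy | 3 ; CS | 4 ; Math | 3

LEFT JOIN keeps every students row; unmatched ones get NULL for enrollments columns.
Group by students.id and compute COUNT(e.id). COUNT(col) of an all-NULL group is 0.
  1: ids {1, 6, 7} → COUNT(e.id)=3
  2: ids {2, 4, 5, 9} → COUNT(e.id)=4
  3: ids {3, 8, 10} → COUNT(e.id)=3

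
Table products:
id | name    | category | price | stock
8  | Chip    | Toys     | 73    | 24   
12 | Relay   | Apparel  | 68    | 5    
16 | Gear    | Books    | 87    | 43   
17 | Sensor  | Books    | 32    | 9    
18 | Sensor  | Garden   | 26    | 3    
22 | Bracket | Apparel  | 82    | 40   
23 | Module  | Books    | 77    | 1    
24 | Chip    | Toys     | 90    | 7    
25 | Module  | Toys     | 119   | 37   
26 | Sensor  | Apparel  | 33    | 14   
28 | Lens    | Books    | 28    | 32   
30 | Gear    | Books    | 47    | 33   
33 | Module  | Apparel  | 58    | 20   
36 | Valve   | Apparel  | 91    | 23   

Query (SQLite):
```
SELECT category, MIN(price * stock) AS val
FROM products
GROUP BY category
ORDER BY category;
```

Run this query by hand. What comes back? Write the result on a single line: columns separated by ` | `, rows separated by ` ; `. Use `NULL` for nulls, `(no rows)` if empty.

For each row compute price * stock.
Group by category; take MIN of the expression per group.
  Apparel: ids {12, 22, 26, 33, 36} → MIN(price * stock)=340
  Books: ids {16, 17, 23, 28, 30} → MIN(price * stock)=77
  Garden: ids {18} → MIN(price * stock)=78
  Toys: ids {8, 24, 25} → MIN(price * stock)=630

Apparel | 340 ; Books | 77 ; Garden | 78 ; Toys | 630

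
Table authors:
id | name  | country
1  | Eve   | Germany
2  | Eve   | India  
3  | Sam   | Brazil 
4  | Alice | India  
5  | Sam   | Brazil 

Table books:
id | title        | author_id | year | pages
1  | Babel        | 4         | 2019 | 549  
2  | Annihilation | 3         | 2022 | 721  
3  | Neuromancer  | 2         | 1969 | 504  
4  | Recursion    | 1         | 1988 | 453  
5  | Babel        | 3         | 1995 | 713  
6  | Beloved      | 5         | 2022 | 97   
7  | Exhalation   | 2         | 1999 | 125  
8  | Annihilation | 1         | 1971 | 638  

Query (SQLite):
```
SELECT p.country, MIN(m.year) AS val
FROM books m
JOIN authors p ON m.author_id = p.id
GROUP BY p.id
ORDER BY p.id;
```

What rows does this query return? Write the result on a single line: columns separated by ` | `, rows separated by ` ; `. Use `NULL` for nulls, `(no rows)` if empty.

Germany | 1971 ; India | 1969 ; Brazil | 1995 ; India | 2019 ; Brazil | 2022

Join each books row to its authors via author_id.
Group joined rows by authors.id; compute MIN(m.year) per group.
  1: ids {4, 8} → MIN(m.year)=1971
  2: ids {3, 7} → MIN(m.year)=1969
  3: ids {2, 5} → MIN(m.year)=1995
  4: ids {1} → MIN(m.year)=2019
  5: ids {6} → MIN(m.year)=2022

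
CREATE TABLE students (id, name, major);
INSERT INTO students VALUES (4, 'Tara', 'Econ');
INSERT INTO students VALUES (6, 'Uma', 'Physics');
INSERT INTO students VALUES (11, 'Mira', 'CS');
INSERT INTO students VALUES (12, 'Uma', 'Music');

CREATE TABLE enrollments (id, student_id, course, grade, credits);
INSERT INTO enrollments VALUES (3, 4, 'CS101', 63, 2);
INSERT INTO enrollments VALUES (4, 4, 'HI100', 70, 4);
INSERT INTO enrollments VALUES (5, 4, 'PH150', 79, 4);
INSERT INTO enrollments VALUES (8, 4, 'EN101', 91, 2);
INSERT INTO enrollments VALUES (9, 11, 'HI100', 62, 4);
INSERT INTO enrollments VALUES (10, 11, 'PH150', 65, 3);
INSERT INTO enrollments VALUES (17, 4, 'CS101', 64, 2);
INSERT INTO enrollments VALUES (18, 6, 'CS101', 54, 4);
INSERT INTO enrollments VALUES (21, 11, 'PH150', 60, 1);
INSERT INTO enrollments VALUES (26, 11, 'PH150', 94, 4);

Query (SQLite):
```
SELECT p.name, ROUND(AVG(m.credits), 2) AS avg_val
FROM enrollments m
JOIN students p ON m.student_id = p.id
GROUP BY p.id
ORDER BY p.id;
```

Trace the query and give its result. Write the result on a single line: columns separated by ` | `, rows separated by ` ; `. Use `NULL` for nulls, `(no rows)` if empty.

Join each enrollments row to its students via student_id.
Group joined rows by students.id; compute ROUND(AVG(m.credits), 2) per group.
  4: ids {3, 4, 5, 8, 17} → ROUND(AVG(m.credits), 2)=2.8
  6: ids {18} → ROUND(AVG(m.credits), 2)=4
  11: ids {9, 10, 21, 26} → ROUND(AVG(m.credits), 2)=3

Tara | 2.8 ; Uma | 4 ; Mira | 3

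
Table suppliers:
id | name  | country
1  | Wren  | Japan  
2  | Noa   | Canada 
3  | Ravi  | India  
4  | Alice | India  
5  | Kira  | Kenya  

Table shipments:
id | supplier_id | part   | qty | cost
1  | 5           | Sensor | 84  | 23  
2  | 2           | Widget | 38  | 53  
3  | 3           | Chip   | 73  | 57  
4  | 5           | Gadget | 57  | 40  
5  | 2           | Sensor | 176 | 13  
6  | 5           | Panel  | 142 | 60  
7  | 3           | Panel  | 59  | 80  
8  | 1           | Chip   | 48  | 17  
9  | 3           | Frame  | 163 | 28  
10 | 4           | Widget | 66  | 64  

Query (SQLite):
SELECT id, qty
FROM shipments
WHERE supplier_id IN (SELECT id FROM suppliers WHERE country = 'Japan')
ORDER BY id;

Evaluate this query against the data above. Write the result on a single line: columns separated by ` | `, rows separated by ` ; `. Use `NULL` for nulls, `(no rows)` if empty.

8 | 48

Inner query: suppliers.id where country = 'Japan'.
Outer: keep shipments rows whose supplier_id is in that set.
Inner query → {1}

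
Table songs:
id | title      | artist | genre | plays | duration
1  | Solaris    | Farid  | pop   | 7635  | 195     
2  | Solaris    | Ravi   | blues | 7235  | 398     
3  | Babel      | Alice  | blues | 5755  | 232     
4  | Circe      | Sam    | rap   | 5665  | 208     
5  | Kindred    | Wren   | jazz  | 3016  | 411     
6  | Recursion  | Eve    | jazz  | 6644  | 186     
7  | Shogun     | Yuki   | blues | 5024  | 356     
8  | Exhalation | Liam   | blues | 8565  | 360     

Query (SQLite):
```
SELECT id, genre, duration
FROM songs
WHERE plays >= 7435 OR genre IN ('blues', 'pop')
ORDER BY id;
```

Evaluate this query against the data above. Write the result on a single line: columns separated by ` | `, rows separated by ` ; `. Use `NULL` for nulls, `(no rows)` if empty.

1 | pop | 195 ; 2 | blues | 398 ; 3 | blues | 232 ; 7 | blues | 356 ; 8 | blues | 360

plays >= 7435: ids {1, 8}
genre IN ('blues', 'pop'): ids {1, 2, 3, 7, 8}
Combine with OR.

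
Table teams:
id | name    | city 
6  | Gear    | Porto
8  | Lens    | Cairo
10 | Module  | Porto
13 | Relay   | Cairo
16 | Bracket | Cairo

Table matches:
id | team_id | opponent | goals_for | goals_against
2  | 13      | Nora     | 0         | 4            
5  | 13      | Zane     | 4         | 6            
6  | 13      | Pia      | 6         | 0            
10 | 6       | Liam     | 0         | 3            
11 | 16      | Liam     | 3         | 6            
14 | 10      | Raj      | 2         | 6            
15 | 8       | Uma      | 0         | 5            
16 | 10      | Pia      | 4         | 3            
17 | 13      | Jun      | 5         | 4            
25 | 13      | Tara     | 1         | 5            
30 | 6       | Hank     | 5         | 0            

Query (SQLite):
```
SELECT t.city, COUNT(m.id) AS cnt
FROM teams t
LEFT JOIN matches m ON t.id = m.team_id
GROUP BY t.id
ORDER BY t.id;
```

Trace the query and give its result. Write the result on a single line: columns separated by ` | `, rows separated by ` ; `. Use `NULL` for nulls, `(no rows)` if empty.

Porto | 2 ; Cairo | 1 ; Porto | 2 ; Cairo | 5 ; Cairo | 1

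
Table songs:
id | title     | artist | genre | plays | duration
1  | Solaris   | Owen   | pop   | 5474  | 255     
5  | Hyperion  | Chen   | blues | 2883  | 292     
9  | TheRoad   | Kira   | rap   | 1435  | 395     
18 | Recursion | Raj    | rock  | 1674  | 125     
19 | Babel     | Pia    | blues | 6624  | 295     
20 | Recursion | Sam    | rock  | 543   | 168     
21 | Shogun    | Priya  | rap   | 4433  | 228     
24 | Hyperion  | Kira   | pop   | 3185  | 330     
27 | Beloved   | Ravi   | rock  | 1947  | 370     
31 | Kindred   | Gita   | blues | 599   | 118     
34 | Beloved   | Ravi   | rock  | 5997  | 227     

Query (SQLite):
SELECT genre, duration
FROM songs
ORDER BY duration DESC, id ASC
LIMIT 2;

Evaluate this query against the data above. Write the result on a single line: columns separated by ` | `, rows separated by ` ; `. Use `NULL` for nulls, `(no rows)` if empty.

rap | 395 ; rock | 370

Sort by duration desc, tiebreak id asc: (395, id=9), (370, id=27), (330, id=24), (295, id=19), (292, id=5) …. Take first 2.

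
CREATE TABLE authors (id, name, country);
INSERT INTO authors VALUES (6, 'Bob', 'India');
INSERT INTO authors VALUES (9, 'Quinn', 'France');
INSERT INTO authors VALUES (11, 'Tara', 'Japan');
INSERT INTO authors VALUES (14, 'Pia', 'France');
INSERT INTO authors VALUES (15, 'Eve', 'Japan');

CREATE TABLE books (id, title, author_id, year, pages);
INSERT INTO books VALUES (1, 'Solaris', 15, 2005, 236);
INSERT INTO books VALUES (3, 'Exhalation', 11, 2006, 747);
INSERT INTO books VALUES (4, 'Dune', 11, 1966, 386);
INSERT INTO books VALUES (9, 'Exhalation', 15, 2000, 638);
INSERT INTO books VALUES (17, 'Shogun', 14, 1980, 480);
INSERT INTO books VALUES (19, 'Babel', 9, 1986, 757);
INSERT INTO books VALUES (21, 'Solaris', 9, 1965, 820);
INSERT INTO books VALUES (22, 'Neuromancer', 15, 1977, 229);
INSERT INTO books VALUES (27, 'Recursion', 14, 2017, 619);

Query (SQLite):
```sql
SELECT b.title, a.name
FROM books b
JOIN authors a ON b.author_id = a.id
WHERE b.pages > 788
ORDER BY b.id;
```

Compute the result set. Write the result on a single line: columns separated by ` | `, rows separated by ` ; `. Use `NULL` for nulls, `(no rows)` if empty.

Solaris | Quinn

Each books row matches the authors row where author_id = authors.id.
Then keep rows with b.pages > 788.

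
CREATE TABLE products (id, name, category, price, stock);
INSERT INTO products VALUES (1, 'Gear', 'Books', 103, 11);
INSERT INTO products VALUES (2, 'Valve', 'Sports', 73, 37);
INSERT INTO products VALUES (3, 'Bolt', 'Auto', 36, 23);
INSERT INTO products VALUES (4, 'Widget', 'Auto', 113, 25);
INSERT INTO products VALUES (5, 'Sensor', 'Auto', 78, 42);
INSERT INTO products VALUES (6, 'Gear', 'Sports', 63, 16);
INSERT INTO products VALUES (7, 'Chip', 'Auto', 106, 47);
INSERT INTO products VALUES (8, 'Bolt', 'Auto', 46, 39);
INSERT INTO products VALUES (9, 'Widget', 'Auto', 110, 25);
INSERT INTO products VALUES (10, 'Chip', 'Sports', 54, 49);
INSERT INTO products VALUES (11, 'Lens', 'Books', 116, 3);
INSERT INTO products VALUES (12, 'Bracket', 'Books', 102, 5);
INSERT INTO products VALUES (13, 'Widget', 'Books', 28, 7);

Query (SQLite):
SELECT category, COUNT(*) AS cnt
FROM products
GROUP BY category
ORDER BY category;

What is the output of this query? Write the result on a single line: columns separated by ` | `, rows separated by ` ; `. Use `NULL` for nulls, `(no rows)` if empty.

Partition products by category; compute COUNT(*) within each group.
  Auto: ids {3, 4, 5, 7, 8, 9} → COUNT(*)=6
  Books: ids {1, 11, 12, 13} → COUNT(*)=4
  Sports: ids {2, 6, 10} → COUNT(*)=3

Auto | 6 ; Books | 4 ; Sports | 3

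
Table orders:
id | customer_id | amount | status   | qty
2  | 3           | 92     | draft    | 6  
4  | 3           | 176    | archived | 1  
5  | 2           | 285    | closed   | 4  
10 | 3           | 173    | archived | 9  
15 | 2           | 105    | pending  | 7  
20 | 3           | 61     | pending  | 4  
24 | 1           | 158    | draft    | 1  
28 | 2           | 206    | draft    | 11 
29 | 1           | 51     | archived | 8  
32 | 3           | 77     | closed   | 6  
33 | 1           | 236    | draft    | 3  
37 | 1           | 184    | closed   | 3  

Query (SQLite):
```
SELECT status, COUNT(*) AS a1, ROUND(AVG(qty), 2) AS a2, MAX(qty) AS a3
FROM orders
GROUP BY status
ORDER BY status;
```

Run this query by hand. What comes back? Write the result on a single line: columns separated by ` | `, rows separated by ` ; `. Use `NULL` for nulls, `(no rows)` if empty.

archived | 3 | 6 | 9 ; closed | 3 | 4.33 | 6 ; draft | 4 | 5.25 | 11 ; pending | 2 | 5.5 | 7

Group orders by status.
Per group compute: COUNT(*), ROUND(AVG(qty), 2), MAX(qty).
  archived: ids {4, 10, 29} → COUNT(*)=3, ROUND(AVG(qty), 2)=6, MAX(qty)=9
  closed: ids {5, 32, 37} → COUNT(*)=3, ROUND(AVG(qty), 2)=4.33, MAX(qty)=6
  draft: ids {2, 24, 28, 33} → COUNT(*)=4, ROUND(AVG(qty), 2)=5.25, MAX(qty)=11
  pending: ids {15, 20} → COUNT(*)=2, ROUND(AVG(qty), 2)=5.5, MAX(qty)=7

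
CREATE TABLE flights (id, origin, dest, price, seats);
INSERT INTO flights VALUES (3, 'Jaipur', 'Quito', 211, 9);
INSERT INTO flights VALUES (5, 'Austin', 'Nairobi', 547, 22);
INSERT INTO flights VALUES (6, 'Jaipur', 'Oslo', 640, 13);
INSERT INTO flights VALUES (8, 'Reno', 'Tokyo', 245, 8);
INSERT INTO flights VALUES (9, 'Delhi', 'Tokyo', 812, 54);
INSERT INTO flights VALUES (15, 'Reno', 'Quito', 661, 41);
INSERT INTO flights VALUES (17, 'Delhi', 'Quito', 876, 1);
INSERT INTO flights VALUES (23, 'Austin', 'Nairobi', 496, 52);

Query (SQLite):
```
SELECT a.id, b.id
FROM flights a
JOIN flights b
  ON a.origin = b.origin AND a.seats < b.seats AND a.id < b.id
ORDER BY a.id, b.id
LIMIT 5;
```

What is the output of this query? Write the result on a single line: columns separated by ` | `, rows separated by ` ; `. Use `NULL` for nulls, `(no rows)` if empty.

Pairs (a,b) with same origin, a.seats < b.seats, a.id < b.id.
origin groups: Austin:{5,23} Delhi:{9,17} Jaipur:{3,6} Reno:{8,15}
Ordered by (a.id, b.id); first 5.

3 | 6 ; 5 | 23 ; 8 | 15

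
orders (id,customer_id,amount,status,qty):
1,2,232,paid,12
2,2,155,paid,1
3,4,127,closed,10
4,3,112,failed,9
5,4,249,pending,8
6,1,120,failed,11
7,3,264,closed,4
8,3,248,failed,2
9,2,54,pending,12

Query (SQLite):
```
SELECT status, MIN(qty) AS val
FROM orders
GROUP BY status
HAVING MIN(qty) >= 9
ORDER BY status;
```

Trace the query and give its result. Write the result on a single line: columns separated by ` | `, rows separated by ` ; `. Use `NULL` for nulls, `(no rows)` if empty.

(no rows)

Partition orders by status; compute MIN(qty) within each group.
HAVING: keep groups where MIN(qty) >= 9.
  closed: ids {3, 7} → MIN(qty)=4
  failed: ids {4, 6, 8} → MIN(qty)=2
  paid: ids {1, 2} → MIN(qty)=1
  pending: ids {5, 9} → MIN(qty)=8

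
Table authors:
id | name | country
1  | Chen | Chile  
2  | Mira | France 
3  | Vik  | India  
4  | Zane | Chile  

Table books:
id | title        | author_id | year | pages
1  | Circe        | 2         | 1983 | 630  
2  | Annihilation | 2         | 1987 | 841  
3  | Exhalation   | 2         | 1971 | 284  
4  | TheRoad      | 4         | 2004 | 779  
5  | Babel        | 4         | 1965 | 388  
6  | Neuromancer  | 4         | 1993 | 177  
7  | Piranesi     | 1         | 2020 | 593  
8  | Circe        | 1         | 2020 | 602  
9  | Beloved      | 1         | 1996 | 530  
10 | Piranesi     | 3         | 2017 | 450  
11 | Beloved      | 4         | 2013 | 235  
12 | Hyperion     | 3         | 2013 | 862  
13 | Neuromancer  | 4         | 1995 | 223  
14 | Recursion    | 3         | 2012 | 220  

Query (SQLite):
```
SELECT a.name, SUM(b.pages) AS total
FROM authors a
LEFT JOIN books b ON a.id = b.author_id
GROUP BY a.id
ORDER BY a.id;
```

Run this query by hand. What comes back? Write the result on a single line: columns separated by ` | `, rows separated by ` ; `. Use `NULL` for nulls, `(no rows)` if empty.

Chen | 1725 ; Mira | 1755 ; Vik | 1532 ; Zane | 1802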